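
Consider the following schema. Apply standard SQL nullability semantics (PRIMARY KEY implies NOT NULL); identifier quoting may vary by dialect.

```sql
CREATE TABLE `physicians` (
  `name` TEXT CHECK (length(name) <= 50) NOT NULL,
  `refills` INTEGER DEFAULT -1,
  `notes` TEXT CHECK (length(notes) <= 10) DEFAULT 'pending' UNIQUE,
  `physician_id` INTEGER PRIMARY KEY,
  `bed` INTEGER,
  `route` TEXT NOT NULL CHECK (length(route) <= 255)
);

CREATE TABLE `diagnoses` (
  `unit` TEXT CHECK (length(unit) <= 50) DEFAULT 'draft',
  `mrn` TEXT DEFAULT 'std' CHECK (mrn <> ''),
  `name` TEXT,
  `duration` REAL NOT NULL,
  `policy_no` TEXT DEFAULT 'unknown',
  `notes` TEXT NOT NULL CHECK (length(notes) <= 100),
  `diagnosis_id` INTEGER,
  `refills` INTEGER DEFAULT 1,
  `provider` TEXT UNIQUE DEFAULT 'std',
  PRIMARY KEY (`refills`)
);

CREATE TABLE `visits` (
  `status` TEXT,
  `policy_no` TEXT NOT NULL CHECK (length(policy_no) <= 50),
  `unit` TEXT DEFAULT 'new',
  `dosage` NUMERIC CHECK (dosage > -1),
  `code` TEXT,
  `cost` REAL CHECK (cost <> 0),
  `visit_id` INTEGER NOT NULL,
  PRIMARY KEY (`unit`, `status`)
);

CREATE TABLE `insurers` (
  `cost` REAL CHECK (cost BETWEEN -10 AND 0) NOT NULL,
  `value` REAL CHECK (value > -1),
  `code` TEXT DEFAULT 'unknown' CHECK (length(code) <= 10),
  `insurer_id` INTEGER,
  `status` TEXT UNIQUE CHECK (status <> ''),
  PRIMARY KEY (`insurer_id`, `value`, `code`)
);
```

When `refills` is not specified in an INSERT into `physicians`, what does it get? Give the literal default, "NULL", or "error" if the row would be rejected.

refills has an explicit DEFAULT -1.
When the column is omitted from an INSERT, that default is used.

-1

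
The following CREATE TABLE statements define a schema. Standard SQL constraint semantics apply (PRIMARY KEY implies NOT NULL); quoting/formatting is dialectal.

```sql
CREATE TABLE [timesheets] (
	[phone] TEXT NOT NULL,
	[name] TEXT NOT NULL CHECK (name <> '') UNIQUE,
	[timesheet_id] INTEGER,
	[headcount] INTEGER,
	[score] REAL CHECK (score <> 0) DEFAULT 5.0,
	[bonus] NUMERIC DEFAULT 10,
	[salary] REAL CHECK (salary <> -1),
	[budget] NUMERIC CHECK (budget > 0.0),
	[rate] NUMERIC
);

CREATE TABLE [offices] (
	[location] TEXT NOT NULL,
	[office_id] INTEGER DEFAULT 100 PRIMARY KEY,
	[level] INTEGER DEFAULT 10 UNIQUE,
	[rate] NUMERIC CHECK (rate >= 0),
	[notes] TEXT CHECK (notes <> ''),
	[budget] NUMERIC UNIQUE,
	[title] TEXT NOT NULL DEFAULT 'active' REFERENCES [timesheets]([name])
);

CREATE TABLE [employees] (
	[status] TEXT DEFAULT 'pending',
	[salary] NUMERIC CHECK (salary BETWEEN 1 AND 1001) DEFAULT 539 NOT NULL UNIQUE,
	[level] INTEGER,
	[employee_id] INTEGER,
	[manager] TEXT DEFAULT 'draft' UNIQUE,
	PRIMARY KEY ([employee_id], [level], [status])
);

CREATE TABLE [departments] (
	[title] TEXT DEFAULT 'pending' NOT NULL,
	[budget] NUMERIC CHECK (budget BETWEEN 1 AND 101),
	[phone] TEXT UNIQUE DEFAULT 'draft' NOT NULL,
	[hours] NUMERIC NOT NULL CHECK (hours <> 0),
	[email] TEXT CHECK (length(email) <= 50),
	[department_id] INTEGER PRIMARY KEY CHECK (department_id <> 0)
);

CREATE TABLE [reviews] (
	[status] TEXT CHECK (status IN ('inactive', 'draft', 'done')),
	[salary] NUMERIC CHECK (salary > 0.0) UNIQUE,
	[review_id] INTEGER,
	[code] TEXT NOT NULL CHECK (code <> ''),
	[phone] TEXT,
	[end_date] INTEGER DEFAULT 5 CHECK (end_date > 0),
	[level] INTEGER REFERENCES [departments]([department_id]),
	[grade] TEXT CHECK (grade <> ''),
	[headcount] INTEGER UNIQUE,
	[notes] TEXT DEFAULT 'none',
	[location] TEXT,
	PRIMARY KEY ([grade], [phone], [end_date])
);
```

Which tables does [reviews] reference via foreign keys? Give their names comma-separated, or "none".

departments

- level REFERENCES departments(department_id).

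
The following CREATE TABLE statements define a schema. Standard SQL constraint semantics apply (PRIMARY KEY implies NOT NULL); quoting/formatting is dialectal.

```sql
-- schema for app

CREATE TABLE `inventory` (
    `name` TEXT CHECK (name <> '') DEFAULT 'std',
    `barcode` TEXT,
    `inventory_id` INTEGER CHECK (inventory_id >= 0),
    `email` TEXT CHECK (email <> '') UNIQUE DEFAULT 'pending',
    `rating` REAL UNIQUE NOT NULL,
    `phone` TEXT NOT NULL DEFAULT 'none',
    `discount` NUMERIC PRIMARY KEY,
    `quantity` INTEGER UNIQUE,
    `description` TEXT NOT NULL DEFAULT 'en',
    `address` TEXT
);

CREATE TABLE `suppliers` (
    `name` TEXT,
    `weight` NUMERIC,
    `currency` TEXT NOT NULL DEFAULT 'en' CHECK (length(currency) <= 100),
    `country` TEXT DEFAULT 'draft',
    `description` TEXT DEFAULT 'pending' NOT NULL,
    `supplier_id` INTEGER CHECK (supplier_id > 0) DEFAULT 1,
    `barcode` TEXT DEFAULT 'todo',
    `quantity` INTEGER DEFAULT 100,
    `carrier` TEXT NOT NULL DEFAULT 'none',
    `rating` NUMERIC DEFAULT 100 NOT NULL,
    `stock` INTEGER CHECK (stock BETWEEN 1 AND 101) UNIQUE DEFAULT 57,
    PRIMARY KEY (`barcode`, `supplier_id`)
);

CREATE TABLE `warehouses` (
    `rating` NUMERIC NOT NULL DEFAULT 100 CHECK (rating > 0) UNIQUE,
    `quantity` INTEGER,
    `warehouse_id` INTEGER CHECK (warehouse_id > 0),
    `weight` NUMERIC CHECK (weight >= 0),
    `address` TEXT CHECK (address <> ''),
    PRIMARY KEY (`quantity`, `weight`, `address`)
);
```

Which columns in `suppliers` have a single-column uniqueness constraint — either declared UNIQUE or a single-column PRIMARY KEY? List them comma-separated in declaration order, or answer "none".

- name: no UNIQUE or single-column PK constraint.
- weight: no UNIQUE or single-column PK constraint.
- currency: no UNIQUE or single-column PK constraint.
- country: no UNIQUE or single-column PK constraint.
- description: no UNIQUE or single-column PK constraint.
- supplier_id: part of a composite PRIMARY KEY — only the tuple is unique, not this column on its own.
- barcode: part of a composite PRIMARY KEY — only the tuple is unique, not this column on its own.
- quantity: no UNIQUE or single-column PK constraint.
- carrier: no UNIQUE or single-column PK constraint.
- rating: no UNIQUE or single-column PK constraint.
- stock: declared UNIQUE → unique.

stock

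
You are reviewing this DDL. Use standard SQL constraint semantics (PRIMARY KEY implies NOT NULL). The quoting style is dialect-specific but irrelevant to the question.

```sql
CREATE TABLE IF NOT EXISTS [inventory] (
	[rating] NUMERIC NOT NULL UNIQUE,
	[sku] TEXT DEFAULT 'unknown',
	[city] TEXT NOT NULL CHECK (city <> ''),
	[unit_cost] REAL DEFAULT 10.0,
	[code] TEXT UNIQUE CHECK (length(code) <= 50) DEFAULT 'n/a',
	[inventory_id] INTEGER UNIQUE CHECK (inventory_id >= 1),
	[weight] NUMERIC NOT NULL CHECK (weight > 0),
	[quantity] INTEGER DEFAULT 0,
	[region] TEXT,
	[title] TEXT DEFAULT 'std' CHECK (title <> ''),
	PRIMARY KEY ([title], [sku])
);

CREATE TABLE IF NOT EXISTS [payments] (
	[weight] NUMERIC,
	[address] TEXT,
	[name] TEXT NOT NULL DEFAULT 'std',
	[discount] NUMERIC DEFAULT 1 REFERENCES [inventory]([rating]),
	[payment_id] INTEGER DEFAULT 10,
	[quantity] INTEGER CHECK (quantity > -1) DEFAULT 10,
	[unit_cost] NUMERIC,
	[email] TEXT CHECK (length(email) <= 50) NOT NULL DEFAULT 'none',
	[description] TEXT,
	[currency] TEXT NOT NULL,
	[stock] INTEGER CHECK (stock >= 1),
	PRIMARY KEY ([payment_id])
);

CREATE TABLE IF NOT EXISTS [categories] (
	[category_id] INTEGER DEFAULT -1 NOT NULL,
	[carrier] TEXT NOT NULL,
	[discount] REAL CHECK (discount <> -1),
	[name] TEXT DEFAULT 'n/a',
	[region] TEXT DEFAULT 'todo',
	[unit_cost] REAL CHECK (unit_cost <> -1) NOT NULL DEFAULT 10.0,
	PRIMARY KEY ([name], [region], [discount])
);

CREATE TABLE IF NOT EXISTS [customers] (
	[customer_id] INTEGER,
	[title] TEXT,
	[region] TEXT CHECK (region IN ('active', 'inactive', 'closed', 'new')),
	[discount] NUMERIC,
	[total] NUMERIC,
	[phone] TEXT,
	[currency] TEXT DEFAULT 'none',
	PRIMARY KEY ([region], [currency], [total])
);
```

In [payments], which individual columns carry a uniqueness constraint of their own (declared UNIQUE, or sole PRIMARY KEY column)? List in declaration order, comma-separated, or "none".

payment_id

- weight: no UNIQUE or single-column PK constraint.
- address: no UNIQUE or single-column PK constraint.
- name: no UNIQUE or single-column PK constraint.
- discount: no UNIQUE or single-column PK constraint.
- payment_id: single-column PRIMARY KEY → unique.
- quantity: no UNIQUE or single-column PK constraint.
- unit_cost: no UNIQUE or single-column PK constraint.
- email: no UNIQUE or single-column PK constraint.
- description: no UNIQUE or single-column PK constraint.
- currency: no UNIQUE or single-column PK constraint.
- stock: no UNIQUE or single-column PK constraint.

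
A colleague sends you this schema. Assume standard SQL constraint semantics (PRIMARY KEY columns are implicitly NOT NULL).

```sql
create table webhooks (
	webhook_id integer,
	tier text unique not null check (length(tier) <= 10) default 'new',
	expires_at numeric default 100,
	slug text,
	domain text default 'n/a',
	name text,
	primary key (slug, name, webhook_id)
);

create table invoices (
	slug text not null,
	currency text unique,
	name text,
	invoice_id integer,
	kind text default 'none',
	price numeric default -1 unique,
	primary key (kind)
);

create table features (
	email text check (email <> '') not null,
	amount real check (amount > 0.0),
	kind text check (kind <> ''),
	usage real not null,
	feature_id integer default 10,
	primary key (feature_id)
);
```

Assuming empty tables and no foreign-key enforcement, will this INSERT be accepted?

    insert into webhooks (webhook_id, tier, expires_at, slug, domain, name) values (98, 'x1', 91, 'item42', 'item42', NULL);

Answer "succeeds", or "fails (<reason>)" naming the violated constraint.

name is explicitly set to NULL, but name is part of the PRIMARY KEY (implied NOT NULL).

fails (NOT NULL on name)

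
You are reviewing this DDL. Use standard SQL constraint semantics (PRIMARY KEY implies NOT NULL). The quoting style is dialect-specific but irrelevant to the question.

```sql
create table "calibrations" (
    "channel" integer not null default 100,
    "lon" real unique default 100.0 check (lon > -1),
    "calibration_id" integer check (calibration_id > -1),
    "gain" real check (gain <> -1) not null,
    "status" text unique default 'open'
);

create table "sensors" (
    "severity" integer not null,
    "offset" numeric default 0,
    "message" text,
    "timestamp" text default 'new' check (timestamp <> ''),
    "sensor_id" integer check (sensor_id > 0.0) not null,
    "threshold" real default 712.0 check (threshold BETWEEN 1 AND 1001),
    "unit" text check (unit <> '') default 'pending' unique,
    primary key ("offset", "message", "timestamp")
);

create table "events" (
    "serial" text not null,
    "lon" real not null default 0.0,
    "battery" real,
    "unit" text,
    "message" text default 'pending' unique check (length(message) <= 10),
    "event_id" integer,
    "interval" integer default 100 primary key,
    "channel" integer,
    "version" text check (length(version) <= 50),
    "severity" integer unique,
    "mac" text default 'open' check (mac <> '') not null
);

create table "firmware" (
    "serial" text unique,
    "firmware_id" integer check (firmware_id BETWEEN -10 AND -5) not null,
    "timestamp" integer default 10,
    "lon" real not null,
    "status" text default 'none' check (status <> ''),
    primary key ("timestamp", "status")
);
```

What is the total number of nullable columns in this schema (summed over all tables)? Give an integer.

calibrations: 3 nullable (lon, calibration_id, status — PK none and explicit NOT NULL columns excluded).
sensors: 2 nullable (threshold, unit — PK (offset, message, timestamp) and explicit NOT NULL columns excluded).
events: 7 nullable (battery, unit, message, event_id, channel, version, severity — PK (interval) and explicit NOT NULL columns excluded).
firmware: 1 nullable (serial — PK (timestamp, status) and explicit NOT NULL columns excluded).
Total: 3 + 2 + 7 + 1 = 13.

13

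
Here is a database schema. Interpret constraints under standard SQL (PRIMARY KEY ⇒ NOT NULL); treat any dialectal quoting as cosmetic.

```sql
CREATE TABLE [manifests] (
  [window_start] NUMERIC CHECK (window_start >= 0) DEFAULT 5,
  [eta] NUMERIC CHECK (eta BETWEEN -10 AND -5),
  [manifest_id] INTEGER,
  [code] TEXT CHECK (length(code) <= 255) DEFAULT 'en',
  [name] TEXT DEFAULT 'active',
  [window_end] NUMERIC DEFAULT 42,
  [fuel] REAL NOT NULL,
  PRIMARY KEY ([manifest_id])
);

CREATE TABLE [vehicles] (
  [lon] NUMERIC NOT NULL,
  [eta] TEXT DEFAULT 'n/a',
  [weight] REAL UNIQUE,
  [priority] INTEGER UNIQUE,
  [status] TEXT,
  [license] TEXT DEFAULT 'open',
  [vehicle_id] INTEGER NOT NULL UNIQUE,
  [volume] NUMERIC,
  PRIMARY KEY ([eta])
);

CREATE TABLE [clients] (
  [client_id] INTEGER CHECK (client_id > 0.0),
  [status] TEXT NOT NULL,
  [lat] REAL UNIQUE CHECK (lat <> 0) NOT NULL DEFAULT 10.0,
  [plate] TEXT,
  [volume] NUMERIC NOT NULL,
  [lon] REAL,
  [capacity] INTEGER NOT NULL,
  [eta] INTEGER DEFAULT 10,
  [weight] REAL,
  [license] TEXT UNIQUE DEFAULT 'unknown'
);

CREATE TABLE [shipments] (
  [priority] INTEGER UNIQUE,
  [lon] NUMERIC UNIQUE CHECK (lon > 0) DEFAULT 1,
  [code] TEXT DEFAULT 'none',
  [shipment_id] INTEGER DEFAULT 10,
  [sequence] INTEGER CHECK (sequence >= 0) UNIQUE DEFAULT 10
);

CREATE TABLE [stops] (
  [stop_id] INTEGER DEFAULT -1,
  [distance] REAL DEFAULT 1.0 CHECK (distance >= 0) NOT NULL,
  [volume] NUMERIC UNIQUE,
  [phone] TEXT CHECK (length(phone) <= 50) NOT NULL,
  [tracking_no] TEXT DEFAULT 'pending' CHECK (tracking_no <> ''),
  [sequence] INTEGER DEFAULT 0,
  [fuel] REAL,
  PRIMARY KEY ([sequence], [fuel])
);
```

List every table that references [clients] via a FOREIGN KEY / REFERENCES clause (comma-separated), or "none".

No REFERENCES clause anywhere in the schema names clients.

none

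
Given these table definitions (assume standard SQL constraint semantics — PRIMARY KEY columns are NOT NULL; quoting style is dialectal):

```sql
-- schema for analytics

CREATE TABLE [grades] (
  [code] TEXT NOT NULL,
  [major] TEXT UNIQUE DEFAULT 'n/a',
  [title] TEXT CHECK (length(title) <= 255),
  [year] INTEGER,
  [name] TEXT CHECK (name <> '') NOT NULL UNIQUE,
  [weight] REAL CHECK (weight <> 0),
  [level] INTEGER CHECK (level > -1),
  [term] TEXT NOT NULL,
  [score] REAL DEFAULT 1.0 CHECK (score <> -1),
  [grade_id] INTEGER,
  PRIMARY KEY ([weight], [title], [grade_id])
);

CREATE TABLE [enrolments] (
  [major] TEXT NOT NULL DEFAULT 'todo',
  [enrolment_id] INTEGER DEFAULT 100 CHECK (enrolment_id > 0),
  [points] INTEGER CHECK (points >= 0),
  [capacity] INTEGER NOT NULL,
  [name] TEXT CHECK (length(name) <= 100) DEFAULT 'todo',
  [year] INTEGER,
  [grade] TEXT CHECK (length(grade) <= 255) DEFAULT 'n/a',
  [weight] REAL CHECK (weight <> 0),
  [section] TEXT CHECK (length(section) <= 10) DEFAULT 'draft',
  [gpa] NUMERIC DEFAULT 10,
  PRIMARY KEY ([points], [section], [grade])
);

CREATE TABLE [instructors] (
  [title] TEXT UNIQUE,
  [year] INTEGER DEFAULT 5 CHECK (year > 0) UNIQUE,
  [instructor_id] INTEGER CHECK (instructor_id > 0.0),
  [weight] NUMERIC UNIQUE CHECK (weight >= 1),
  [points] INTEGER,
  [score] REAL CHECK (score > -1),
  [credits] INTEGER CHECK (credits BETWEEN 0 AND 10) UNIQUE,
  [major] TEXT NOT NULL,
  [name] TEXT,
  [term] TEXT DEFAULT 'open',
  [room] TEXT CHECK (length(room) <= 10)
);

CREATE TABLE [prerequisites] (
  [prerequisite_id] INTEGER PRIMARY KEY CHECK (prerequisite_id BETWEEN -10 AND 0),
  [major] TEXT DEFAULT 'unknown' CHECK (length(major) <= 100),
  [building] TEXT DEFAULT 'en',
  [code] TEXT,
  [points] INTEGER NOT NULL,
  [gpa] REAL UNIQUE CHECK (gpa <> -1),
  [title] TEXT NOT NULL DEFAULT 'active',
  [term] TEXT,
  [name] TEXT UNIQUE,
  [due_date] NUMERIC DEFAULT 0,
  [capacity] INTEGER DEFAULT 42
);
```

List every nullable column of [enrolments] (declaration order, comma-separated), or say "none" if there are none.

enrolment_id, name, year, weight, gpa

- major: declared NOT NULL → not nullable.
- enrolment_id: CHECK does not forbid NULL (a CHECK constraint passes when its expression is NULL) → nullable.
- points: part of the PRIMARY KEY, which implies NOT NULL → not nullable.
- capacity: declared NOT NULL → not nullable.
- name: CHECK does not forbid NULL (a CHECK constraint passes when its expression is NULL) → nullable.
- year: no NOT NULL constraint applies → nullable.
- grade: part of the PRIMARY KEY, which implies NOT NULL → not nullable.
- weight: CHECK does not forbid NULL (a CHECK constraint passes when its expression is NULL) → nullable.
- section: part of the PRIMARY KEY, which implies NOT NULL → not nullable.
- gpa: DEFAULT only fills an omitted column; an explicit NULL is still allowed → nullable.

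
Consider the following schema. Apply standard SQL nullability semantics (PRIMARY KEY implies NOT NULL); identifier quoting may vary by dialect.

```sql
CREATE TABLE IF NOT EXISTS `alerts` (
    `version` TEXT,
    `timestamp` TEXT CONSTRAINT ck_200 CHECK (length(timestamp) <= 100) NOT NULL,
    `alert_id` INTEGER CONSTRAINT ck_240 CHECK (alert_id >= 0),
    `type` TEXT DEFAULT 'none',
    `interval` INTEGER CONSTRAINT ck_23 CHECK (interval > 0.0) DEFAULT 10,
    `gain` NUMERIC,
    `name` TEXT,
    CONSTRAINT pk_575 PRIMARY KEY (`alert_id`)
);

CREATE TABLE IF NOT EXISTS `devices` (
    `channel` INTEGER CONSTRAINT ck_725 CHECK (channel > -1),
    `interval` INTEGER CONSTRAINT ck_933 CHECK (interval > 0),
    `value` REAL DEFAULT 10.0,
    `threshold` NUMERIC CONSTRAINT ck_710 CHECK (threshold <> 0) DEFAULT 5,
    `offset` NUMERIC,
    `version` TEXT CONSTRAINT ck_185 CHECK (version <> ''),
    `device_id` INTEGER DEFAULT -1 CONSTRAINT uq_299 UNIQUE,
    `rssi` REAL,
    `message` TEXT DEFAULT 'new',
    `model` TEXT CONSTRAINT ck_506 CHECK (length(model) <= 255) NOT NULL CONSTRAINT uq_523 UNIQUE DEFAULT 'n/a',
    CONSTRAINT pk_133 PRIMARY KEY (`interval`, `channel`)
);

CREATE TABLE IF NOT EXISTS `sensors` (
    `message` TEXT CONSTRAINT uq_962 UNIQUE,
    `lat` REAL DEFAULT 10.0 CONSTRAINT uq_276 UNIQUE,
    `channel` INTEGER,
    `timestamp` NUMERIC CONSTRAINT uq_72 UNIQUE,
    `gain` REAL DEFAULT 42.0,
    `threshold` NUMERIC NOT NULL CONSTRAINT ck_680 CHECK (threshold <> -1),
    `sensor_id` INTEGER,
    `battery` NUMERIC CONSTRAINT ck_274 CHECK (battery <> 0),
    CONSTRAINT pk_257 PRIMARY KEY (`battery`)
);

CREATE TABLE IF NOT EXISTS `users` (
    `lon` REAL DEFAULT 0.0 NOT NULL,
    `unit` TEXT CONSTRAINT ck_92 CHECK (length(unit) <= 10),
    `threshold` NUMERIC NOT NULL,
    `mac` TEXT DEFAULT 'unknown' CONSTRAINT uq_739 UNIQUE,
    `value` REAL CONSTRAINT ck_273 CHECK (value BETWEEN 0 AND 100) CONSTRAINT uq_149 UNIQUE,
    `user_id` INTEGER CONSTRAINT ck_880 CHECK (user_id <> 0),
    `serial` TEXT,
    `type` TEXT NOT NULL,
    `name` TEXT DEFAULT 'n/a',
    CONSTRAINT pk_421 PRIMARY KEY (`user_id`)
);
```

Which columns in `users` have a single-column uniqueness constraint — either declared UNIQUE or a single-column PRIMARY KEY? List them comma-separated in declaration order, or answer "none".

mac, value, user_id

- lon: no UNIQUE or single-column PK constraint.
- unit: no UNIQUE or single-column PK constraint.
- threshold: no UNIQUE or single-column PK constraint.
- mac: declared UNIQUE → unique.
- value: declared UNIQUE → unique.
- user_id: single-column PRIMARY KEY → unique.
- serial: no UNIQUE or single-column PK constraint.
- type: no UNIQUE or single-column PK constraint.
- name: no UNIQUE or single-column PK constraint.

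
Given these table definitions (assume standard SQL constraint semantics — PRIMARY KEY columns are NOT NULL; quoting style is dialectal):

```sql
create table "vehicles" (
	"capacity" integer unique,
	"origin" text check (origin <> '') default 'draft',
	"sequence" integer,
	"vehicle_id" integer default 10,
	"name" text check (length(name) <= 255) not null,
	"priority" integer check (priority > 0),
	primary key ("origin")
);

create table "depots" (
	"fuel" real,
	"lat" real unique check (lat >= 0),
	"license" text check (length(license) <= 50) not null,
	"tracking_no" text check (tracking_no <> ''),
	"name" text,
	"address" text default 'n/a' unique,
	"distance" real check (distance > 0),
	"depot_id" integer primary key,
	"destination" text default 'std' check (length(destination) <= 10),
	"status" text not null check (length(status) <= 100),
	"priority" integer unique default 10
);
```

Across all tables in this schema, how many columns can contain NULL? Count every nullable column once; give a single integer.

12

vehicles: 4 nullable (capacity, sequence, vehicle_id, priority — PK (origin) and explicit NOT NULL columns excluded).
depots: 8 nullable (fuel, lat, tracking_no, name, address, distance, destination, priority — PK (depot_id) and explicit NOT NULL columns excluded).
Total: 4 + 8 = 12.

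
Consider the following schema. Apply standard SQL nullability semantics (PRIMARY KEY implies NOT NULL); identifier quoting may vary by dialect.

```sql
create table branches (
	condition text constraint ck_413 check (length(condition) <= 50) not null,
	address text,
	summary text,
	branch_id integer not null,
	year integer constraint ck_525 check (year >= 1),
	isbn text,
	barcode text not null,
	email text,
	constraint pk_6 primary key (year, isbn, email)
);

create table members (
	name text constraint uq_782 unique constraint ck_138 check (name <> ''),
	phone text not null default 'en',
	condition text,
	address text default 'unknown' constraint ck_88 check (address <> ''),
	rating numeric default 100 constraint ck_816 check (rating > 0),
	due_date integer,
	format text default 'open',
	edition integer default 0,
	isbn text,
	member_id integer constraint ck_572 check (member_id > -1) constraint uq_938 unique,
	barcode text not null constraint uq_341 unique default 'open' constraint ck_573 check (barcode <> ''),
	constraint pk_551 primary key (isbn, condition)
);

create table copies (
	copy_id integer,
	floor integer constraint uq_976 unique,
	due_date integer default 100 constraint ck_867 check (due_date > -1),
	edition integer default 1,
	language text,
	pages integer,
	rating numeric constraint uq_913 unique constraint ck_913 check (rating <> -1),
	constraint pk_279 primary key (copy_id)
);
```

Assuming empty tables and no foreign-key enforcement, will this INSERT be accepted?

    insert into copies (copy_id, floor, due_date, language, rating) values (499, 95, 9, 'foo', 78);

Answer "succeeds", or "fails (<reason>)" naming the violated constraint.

succeeds

NOT NULL columns: copy_id is supplied.
CHECK constraints: 9 satisfies (due_date > -1); 78 satisfies (rating <> -1).
No constraint is violated.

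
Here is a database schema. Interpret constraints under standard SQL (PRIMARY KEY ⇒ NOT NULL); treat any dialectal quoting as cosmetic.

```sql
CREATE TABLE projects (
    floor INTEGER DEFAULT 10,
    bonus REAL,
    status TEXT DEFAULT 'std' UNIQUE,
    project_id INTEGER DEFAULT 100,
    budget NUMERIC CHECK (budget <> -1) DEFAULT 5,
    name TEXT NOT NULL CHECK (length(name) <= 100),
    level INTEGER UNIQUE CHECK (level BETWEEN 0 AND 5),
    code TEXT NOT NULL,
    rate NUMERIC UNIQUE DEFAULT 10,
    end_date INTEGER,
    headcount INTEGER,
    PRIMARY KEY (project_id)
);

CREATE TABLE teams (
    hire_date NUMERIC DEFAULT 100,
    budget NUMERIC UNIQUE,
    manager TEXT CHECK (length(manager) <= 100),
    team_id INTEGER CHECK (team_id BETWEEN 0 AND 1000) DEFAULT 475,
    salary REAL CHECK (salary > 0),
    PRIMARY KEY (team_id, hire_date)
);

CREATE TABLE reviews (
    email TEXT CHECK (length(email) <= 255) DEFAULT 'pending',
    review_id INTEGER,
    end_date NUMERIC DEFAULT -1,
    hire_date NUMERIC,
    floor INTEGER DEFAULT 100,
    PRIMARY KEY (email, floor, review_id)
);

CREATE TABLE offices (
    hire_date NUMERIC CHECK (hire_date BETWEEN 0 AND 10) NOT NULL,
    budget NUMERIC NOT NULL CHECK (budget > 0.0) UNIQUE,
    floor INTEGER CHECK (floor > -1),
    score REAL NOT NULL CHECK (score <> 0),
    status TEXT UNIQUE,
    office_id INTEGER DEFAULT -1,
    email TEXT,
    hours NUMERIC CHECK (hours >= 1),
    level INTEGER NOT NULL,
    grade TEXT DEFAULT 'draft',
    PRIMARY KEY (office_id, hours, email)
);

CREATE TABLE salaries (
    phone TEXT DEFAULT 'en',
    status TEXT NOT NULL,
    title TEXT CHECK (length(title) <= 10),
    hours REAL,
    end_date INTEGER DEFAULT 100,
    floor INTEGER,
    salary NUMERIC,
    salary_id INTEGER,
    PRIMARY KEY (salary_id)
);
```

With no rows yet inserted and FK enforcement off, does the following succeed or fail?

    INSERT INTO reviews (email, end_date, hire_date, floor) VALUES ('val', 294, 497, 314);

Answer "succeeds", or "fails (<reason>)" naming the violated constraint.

fails (NOT NULL on review_id)

review_id is omitted from the column list and has no DEFAULT, so it would receive NULL.
But review_id is part of the PRIMARY KEY (implied NOT NULL).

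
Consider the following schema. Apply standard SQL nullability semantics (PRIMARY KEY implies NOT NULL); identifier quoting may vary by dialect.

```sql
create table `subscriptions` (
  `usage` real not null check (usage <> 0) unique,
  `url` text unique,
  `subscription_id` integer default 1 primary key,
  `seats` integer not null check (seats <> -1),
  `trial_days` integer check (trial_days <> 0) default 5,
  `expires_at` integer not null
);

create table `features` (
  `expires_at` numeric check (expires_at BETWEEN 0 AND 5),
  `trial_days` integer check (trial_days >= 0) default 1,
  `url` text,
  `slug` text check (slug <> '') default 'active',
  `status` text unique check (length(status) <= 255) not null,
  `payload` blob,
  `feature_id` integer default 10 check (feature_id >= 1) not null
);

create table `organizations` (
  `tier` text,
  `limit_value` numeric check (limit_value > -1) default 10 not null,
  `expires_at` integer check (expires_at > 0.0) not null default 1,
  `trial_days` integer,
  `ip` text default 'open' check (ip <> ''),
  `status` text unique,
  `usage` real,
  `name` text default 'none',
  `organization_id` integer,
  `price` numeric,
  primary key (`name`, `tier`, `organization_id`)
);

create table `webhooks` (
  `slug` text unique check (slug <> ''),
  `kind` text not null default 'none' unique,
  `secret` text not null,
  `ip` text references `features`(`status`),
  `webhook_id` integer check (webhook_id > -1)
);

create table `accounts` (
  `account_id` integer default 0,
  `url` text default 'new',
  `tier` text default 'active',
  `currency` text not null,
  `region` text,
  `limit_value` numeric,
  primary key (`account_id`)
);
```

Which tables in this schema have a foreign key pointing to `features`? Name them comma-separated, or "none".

webhooks

- webhooks.ip references features(status).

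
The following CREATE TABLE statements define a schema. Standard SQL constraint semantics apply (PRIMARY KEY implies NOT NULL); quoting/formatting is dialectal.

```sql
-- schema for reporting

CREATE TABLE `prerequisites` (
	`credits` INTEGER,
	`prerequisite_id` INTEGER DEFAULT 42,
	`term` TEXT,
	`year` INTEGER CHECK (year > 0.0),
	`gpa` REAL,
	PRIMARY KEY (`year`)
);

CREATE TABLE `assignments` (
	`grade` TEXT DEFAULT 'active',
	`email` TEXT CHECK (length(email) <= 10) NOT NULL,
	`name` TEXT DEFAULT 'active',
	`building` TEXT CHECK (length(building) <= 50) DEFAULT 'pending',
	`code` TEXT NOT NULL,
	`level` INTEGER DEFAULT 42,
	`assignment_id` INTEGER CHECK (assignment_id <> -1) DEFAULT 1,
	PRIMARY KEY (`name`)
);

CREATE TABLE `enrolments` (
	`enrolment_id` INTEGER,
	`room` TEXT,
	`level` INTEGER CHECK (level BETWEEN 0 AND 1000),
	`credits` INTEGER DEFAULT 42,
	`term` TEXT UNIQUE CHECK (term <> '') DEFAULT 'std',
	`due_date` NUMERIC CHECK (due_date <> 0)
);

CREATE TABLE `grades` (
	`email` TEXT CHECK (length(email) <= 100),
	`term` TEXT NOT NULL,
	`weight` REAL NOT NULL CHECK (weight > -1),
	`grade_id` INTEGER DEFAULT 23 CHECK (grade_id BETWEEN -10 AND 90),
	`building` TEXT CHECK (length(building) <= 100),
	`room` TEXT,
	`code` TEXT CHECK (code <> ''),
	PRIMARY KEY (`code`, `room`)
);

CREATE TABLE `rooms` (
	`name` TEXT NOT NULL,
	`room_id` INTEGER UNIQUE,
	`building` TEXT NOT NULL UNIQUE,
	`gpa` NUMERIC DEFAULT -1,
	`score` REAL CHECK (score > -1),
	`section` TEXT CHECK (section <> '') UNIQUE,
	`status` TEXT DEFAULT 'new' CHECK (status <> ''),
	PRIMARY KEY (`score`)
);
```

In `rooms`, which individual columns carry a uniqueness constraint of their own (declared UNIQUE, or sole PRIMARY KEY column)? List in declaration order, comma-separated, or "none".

room_id, building, score, section

- name: no UNIQUE or single-column PK constraint.
- room_id: declared UNIQUE → unique.
- building: declared UNIQUE → unique.
- gpa: no UNIQUE or single-column PK constraint.
- score: single-column PRIMARY KEY → unique.
- section: declared UNIQUE → unique.
- status: no UNIQUE or single-column PK constraint.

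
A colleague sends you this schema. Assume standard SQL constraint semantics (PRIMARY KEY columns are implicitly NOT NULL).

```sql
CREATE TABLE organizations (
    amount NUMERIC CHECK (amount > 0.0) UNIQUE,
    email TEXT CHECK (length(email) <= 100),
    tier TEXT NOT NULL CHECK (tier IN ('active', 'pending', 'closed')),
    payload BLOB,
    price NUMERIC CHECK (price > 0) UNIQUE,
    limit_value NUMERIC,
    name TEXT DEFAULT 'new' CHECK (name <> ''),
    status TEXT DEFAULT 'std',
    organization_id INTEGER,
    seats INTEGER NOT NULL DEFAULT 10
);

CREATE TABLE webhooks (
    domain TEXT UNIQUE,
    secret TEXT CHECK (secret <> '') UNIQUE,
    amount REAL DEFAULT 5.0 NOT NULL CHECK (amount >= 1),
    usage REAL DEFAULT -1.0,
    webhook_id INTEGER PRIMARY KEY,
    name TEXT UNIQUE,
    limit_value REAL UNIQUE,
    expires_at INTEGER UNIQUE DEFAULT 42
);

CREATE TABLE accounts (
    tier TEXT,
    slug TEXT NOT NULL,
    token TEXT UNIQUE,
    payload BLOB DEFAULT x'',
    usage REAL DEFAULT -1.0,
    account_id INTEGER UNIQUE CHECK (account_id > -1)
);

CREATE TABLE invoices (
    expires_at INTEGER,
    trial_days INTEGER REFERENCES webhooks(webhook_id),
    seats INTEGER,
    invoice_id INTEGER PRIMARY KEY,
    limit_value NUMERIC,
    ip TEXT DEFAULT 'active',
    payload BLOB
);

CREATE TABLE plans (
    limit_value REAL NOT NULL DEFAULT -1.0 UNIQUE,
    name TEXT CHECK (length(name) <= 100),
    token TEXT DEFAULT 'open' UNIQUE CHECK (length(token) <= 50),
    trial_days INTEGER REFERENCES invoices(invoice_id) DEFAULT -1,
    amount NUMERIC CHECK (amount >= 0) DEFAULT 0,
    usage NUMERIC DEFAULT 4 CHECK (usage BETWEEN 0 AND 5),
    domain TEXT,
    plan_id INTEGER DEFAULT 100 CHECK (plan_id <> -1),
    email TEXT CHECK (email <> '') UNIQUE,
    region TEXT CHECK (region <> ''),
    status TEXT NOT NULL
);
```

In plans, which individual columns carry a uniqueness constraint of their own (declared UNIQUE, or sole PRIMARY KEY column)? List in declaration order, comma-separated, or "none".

- limit_value: declared UNIQUE → unique.
- name: no UNIQUE or single-column PK constraint.
- token: declared UNIQUE → unique.
- trial_days: no UNIQUE or single-column PK constraint.
- amount: no UNIQUE or single-column PK constraint.
- usage: no UNIQUE or single-column PK constraint.
- domain: no UNIQUE or single-column PK constraint.
- plan_id: no UNIQUE or single-column PK constraint.
- email: declared UNIQUE → unique.
- region: no UNIQUE or single-column PK constraint.
- status: no UNIQUE or single-column PK constraint.

limit_value, token, email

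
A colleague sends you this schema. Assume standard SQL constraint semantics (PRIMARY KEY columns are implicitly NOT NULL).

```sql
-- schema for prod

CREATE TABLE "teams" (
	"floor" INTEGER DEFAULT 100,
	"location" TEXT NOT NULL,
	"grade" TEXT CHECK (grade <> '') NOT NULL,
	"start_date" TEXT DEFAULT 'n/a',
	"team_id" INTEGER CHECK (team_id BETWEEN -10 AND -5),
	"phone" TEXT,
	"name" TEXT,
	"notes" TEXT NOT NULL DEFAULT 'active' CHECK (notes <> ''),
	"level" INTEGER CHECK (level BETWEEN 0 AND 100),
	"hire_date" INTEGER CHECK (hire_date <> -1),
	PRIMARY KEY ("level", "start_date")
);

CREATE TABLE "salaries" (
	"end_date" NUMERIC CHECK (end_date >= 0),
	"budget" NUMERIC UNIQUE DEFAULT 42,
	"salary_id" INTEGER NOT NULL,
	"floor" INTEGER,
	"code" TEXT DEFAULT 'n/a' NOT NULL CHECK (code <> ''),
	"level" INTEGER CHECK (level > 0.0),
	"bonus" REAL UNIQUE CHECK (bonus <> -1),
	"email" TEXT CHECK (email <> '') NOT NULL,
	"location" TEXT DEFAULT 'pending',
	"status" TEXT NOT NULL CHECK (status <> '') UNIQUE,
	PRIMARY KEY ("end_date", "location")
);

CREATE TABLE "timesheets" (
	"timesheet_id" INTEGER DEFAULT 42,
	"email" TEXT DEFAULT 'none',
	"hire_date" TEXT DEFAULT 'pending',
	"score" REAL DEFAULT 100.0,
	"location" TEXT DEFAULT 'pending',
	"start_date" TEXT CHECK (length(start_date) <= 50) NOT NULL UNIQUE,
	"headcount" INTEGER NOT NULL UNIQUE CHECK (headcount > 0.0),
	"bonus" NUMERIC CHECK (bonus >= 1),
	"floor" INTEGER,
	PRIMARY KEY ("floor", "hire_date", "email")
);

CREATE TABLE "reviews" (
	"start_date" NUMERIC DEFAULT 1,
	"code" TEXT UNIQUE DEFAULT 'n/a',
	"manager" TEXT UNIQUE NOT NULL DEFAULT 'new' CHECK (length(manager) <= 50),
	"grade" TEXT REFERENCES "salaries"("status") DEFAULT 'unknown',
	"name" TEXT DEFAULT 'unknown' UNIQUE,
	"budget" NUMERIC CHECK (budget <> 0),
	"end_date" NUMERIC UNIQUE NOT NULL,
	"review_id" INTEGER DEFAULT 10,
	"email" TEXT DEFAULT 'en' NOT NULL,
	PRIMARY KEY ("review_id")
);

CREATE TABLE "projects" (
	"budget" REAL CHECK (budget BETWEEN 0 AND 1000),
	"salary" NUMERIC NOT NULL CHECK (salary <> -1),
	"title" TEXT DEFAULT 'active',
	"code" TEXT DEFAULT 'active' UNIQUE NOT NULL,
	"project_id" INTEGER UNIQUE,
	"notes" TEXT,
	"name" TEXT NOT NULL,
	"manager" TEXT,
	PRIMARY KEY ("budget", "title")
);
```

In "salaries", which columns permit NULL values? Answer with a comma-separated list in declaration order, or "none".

- end_date: part of the PRIMARY KEY, which implies NOT NULL → not nullable.
- budget: UNIQUE does not imply NOT NULL → nullable.
- salary_id: declared NOT NULL → not nullable.
- floor: no NOT NULL constraint applies → nullable.
- code: declared NOT NULL → not nullable.
- level: CHECK does not forbid NULL (a CHECK constraint passes when its expression is NULL) → nullable.
- bonus: CHECK does not forbid NULL (a CHECK constraint passes when its expression is NULL) → nullable.
- email: declared NOT NULL → not nullable.
- location: part of the PRIMARY KEY, which implies NOT NULL → not nullable.
- status: declared NOT NULL → not nullable.

budget, floor, level, bonus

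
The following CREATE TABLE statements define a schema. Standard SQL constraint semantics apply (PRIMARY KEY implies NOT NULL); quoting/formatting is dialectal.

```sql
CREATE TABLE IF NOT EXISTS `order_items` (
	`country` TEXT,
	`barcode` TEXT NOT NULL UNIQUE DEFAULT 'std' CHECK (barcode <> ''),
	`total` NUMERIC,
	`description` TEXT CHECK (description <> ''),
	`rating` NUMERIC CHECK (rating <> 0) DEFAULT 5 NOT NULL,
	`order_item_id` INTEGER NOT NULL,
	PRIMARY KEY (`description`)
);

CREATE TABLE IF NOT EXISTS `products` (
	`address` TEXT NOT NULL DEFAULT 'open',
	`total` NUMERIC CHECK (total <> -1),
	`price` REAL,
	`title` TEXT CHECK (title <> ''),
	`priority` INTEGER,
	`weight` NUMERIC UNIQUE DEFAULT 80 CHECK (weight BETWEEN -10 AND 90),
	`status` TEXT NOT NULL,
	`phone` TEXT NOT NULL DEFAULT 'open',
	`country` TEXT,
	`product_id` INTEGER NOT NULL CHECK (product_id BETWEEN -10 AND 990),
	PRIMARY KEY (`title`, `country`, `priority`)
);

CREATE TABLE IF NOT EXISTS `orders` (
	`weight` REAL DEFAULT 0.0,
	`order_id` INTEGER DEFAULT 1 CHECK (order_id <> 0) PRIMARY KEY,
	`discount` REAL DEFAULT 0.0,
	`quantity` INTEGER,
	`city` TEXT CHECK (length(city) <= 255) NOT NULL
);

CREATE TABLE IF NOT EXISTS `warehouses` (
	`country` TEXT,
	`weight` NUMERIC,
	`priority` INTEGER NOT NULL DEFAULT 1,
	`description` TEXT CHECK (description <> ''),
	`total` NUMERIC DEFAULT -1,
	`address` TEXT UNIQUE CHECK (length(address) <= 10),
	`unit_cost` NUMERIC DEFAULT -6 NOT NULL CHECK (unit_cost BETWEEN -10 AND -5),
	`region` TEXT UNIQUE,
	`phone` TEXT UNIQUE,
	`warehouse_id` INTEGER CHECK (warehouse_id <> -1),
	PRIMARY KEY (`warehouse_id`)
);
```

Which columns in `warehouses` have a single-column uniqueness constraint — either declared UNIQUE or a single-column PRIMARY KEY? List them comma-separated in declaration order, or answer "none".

address, region, phone, warehouse_id

- country: no UNIQUE or single-column PK constraint.
- weight: no UNIQUE or single-column PK constraint.
- priority: no UNIQUE or single-column PK constraint.
- description: no UNIQUE or single-column PK constraint.
- total: no UNIQUE or single-column PK constraint.
- address: declared UNIQUE → unique.
- unit_cost: no UNIQUE or single-column PK constraint.
- region: declared UNIQUE → unique.
- phone: declared UNIQUE → unique.
- warehouse_id: single-column PRIMARY KEY → unique.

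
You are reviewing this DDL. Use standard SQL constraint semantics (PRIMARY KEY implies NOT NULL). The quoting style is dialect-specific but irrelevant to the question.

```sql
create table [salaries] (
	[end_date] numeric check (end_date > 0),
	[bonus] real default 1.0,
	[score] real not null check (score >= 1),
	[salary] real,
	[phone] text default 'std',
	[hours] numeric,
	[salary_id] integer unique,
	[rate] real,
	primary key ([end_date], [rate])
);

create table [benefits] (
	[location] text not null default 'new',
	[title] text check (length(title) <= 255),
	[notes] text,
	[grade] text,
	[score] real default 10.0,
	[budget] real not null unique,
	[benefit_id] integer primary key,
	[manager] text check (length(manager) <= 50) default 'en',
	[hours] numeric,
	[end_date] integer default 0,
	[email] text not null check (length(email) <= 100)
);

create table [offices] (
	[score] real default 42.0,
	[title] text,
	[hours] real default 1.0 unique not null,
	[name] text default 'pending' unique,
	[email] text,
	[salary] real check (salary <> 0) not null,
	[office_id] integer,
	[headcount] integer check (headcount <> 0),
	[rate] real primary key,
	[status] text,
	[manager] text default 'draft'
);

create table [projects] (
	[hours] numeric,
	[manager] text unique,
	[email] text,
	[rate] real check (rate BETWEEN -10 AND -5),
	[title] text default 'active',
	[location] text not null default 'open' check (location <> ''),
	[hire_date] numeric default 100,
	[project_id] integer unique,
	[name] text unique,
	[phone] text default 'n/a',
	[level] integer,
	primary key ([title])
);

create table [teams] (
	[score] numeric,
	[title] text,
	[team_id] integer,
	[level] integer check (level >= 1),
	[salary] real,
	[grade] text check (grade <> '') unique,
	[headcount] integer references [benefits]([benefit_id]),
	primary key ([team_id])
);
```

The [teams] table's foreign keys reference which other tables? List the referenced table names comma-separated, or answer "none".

benefits

- headcount REFERENCES benefits(benefit_id).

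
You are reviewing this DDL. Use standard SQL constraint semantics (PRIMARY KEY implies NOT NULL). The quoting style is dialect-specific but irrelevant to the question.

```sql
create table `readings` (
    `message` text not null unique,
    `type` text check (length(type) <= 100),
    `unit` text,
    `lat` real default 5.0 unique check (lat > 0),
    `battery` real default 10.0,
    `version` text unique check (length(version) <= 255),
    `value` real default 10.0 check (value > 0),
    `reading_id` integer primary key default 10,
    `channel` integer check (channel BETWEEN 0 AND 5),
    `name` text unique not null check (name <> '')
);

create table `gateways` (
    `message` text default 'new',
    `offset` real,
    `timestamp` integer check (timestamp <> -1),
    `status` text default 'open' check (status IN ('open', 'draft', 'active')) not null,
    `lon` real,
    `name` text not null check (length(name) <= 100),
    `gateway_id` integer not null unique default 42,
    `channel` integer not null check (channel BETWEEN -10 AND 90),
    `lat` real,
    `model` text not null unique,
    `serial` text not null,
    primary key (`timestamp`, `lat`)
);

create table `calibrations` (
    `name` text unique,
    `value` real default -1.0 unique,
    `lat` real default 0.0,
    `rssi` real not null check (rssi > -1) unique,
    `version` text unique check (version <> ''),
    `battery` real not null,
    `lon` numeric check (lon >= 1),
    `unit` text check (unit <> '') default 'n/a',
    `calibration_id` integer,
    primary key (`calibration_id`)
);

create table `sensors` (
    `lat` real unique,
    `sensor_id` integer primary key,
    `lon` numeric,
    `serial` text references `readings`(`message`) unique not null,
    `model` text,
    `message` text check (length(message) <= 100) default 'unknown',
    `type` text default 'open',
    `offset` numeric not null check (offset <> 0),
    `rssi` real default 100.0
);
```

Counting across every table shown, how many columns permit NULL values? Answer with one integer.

22

readings: 7 nullable (type, unit, lat, battery, version, value, channel — PK (reading_id) and explicit NOT NULL columns excluded).
gateways: 3 nullable (message, offset, lon — PK (timestamp, lat) and explicit NOT NULL columns excluded).
calibrations: 6 nullable (name, value, lat, version, lon, unit — PK (calibration_id) and explicit NOT NULL columns excluded).
sensors: 6 nullable (lat, lon, model, message, type, rssi — PK (sensor_id) and explicit NOT NULL columns excluded).
Total: 7 + 3 + 6 + 6 = 22.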